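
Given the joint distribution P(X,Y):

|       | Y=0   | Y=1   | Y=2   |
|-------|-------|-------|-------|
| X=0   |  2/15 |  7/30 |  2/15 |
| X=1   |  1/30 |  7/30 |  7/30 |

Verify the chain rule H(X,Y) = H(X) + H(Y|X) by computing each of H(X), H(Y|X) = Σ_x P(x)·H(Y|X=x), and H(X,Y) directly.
H(X) = 1.0000 bits, H(Y|X) = 1.4084 bits, H(X,Y) = 2.4084 bits

Marginal of X (row sums):
  P(X=0) = 2/15 + 7/30 + 2/15 = 1/2
  P(X=1) = 1/30 + 7/30 + 7/30 = 1/2
H(X) = -[(1/2)·log₂(1/2) + (1/2)·log₂(1/2)]
  = 0.50000 + 0.50000 = 1.0000 bits

H(Y|X) = Σ_x P(x)·H(Y|X=x):
  X=0: P(X=0) = 1/2, P(Y|X=0) = (4/15, 7/15, 4/15) → H(Y|X=0) = 1.53012
  X=1: P(X=1) = 1/2, P(Y|X=1) = (1/15, 7/15, 7/15) → H(Y|X=1) = 1.28669
H(Y|X) = (1/2)·1.53012 + (1/2)·1.28669 = 1.4084 bits

H(X,Y) = -Σ_{x,y} P(x,y) log₂ P(x,y). Per-cell terms -P(x,y)·log₂P(x,y):
  X=0: 0.38759, 0.48989, 0.38759
  X=1: 0.16356, 0.48989, 0.48989
Sum of the 6 terms: H(X,Y) = 2.4084 bits

Chain rule check:
  H(X) + H(Y|X) = 1.0000 + 1.4084 = 2.4084 bits
  H(X,Y) = 2.4084 bits
✓ Chain rule verified.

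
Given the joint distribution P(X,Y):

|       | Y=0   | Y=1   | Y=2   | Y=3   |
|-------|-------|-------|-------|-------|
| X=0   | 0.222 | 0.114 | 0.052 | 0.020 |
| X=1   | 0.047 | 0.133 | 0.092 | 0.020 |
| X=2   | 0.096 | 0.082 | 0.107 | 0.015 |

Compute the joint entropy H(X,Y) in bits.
3.2542 bits

H(X,Y) = -Σ_{x,y} P(x,y) log₂ P(x,y). Per-cell terms -P(x,y)·log₂P(x,y):
  X=0: 0.4820, 0.3571, 0.2218, 0.1129
  X=1: 0.2073, 0.3871, 0.3167, 0.1129
  X=2: 0.3246, 0.2959, 0.3450, 0.0909
Sum of the 12 terms: H(X,Y) = 3.2542 bits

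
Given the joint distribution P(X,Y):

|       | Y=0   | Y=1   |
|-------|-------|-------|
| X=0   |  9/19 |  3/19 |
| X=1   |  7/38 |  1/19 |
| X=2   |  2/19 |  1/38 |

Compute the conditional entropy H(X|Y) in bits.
1.2945 bits

H(X|Y) = H(X,Y) - H(Y)

H(X,Y) = -Σ_{x,y} P(x,y) log₂ P(x,y). Per-cell terms -P(x,y)·log₂P(x,y):
  X=0: 0.51063, 0.42047
  X=1: 0.44958, 0.22358
  X=2: 0.34189, 0.13810
Sum of the 6 terms: H(X,Y) = 2.08425 bits

Marginal of Y (column sums):
  P(Y=0) = 9/19 + 7/38 + 2/19 = 29/38
  P(Y=1) = 3/19 + 1/19 + 1/38 = 9/38
H(Y) = -[(29/38)·log₂(29/38) + (9/38)·log₂(9/38)]
  = 0.29759 + 0.49216 = 0.78975 bits

H(X|Y) = H(X,Y) - H(Y) = 2.08425 - 0.78975 = 1.2945 bits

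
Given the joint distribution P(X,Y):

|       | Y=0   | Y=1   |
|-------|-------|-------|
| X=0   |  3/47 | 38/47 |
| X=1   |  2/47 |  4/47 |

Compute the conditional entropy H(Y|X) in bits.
0.4467 bits

H(Y|X) = H(X,Y) - H(X)

H(X,Y) = -Σ_{x,y} P(x,y) log₂ P(x,y). Per-cell terms -P(x,y)·log₂P(x,y):
  X=0: 0.25338, 0.24794
  X=1: 0.19381, 0.30252
Sum of the 4 terms: H(X,Y) = 0.99765 bits

Marginal of X (row sums):
  P(X=0) = 3/47 + 38/47 = 41/47
  P(X=1) = 2/47 + 4/47 = 6/47
H(X) = -[(41/47)·log₂(41/47) + (6/47)·log₂(6/47)]
  = 0.17188 + 0.37910 = 0.55098 bits

H(Y|X) = H(X,Y) - H(X) = 0.99765 - 0.55098 = 0.4467 bits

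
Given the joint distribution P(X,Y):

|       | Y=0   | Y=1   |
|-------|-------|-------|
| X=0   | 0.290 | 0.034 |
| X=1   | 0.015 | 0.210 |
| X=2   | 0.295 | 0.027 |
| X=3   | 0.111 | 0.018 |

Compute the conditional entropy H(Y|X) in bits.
0.4455 bits

H(Y|X) = H(X,Y) - H(X)

H(X,Y) = -Σ_{x,y} P(x,y) log₂ P(x,y). Per-cell terms -P(x,y)·log₂P(x,y):
  X=0: 0.51790, 0.16586
  X=1: 0.09088, 0.47282
  X=2: 0.51956, 0.14069
  X=3: 0.35202, 0.10433
Sum of the 8 terms: H(X,Y) = 2.3641 bits

Marginal of X (row sums):
  P(X=0) = 0.290 + 0.034 = 0.324
  P(X=1) = 0.015 + 0.210 = 0.225
  P(X=2) = 0.295 + 0.027 = 0.322
  P(X=3) = 0.111 + 0.018 = 0.129
H(X) = -[0.324·log₂(0.324) + 0.225·log₂(0.225) + 0.322·log₂(0.322) + 0.129·log₂(0.129)]
  = 0.52680 + 0.48420 + 0.52643 + 0.38114 = 1.9186 bits

H(Y|X) = H(X,Y) - H(X) = 2.3641 - 1.9186 = 0.4455 bits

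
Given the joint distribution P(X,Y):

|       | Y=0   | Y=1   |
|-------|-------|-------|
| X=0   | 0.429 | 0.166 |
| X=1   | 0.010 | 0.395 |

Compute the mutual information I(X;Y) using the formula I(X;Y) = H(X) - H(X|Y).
0.4134 bits

I(X;Y) = H(X) - H(X|Y)

Marginal of X (row sums):
  P(X=0) = 0.429 + 0.166 = 0.595
  P(X=1) = 0.010 + 0.395 = 0.405
H(X) = -[0.595·log₂(0.595) + 0.405·log₂(0.405)]
  = 0.4457 + 0.5281 = 0.9738 bits

Marginal of Y (column sums):
  P(Y=0) = 0.429 + 0.010 = 0.439
  P(Y=1) = 0.166 + 0.395 = 0.561
H(X|Y) = Σ_y P(y)·H(X|Y=y):
  Y=0: P(Y=0) = 0.439, P(X|Y=0) = (429/439, 10/439) → H(X|Y=0) = 0.1568
  Y=1: P(Y=1) = 0.561, P(X|Y=1) = (166/561, 395/561) → H(X|Y=1) = 0.8762
H(X|Y) = 0.439·0.1568 + 0.561·0.8762 = 0.5604 bits

I(X;Y) = H(X) - H(X|Y) = 0.9738 - 0.5604 = 0.4134 bits

Cross-check via I(X;Y) = H(X) + H(Y) - H(X,Y): computing H(Y) from the column sums and H(X,Y) from the 4 cells in the same way gives H(Y) = 0.9892 bits and H(X,Y) = 1.5496 bits, so
I(X;Y) = 0.9738 + 0.9892 - 1.5496 = 0.4134 bits ✓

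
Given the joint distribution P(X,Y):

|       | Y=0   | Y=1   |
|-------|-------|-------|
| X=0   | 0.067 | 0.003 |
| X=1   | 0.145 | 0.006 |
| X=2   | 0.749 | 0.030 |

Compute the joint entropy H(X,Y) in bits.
1.1987 bits

H(X,Y) = -Σ_{x,y} P(x,y) log₂ P(x,y). Per-cell terms -P(x,y)·log₂P(x,y):
  X=0: 0.26128, 0.02514
  X=1: 0.40395, 0.04428
  X=2: 0.31230, 0.15177
Sum of the 6 terms: H(X,Y) = 1.1987 bits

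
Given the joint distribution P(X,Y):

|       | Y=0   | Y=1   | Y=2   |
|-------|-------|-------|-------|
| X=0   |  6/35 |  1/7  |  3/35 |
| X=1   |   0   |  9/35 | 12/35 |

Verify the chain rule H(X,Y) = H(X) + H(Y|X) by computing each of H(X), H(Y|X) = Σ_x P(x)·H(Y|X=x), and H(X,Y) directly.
H(X) = 0.9710 bits, H(Y|X) = 1.2034 bits, H(X,Y) = 2.1743 bits

Marginal of X (row sums):
  P(X=0) = 6/35 + 1/7 + 3/35 = 2/5
  P(X=1) = 0 + 9/35 + 12/35 = 3/5
H(X) = -[(2/5)·log₂(2/5) + (3/5)·log₂(3/5)]
  = 0.5287712 + 0.4421794 = 0.9710 bits

H(Y|X) = Σ_x P(x)·H(Y|X=x):
  X=0: P(X=0) = 2/5, P(Y|X=0) = (3/7, 5/14, 3/14) → H(Y|X=0) = 1.5306190
  X=1: P(X=1) = 3/5, P(Y|X=1) = (0, 3/7, 4/7) → H(Y|X=1) = 0.9852281
H(Y|X) = (2/5)·1.5306190 + (3/5)·0.9852281 = 1.2034 bits

H(X,Y) = -Σ_{x,y} P(x,y) log₂ P(x,y). Per-cell terms -P(x,y)·log₂P(x,y):
  X=0: 0.4361692, 0.4010507, 0.3037989
  X=1: 0.0000000, 0.5038349, 0.5294813
  (cells with P = 0 contribute 0)
Sum of the 6 terms: H(X,Y) = 2.1743 bits

Chain rule check:
  H(X) + H(Y|X) = 0.9710 + 1.2034 = 2.1744 bits
  H(X,Y) = 2.1743 bits
✓ Chain rule verified (Δ = 0.0001 is 4-dp rounding noise: each of the three values was rounded independently).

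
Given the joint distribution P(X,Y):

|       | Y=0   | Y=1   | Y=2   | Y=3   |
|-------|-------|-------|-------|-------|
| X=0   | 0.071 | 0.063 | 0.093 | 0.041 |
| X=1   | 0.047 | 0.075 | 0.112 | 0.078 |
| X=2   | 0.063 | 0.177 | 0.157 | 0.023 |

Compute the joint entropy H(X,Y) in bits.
3.3962 bits

H(X,Y) = -Σ_{x,y} P(x,y) log₂ P(x,y). Per-cell terms -P(x,y)·log₂P(x,y):
  X=0: 0.270939, 0.251276, 0.318676, 0.188938
  X=1: 0.207326, 0.280272, 0.353744, 0.287070
  X=2: 0.251276, 0.442178, 0.419373, 0.125171
Sum of the 12 terms: H(X,Y) = 3.3962 bits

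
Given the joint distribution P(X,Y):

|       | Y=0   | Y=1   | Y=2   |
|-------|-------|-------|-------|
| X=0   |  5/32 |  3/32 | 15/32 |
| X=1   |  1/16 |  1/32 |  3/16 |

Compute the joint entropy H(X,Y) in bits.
2.1101 bits

H(X,Y) = -Σ_{x,y} P(x,y) log₂ P(x,y). Per-cell terms -P(x,y)·log₂P(x,y):
  X=0: 0.41845, 0.32016, 0.51240
  X=1: 0.25000, 0.15625, 0.45282
Sum of the 6 terms: H(X,Y) = 2.1101 bits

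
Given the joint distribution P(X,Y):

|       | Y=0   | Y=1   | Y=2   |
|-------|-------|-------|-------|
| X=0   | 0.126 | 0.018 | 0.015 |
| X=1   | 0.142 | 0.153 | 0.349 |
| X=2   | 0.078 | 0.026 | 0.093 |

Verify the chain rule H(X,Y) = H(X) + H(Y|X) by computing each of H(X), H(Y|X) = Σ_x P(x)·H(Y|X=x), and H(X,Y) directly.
H(X) = 1.2924 bits, H(Y|X) = 1.3663 bits, H(X,Y) = 2.6587 bits

Marginal of X (row sums):
  P(X=0) = 0.126 + 0.018 + 0.015 = 0.159
  P(X=1) = 0.142 + 0.153 + 0.349 = 0.644
  P(X=2) = 0.078 + 0.026 + 0.093 = 0.197
H(X) = -[0.159·log₂(0.159) + 0.644·log₂(0.644) + 0.197·log₂(0.197)]
  = 0.42181 + 0.40885 + 0.46172 = 1.2924 bits

H(Y|X) = Σ_x P(x)·H(Y|X=x):
  X=0: P(X=0) = 0.159, P(Y|X=0) = (42/53, 6/53, 5/53) → H(Y|X=0) = 0.94308
  X=1: P(X=1) = 0.644, P(Y|X=1) = (71/322, 153/644, 349/644) → H(Y|X=1) = 1.45254
  X=2: P(X=2) = 0.197, P(Y|X=2) = (78/197, 26/197, 93/197) → H(Y|X=2) = 1.42604
H(Y|X) = 0.159·0.94308 + 0.644·1.45254 + 0.197·1.42604 = 1.3663 bits

H(X,Y) = -Σ_{x,y} P(x,y) log₂ P(x,y). Per-cell terms -P(x,y)·log₂P(x,y):
  X=0: 0.37655, 0.10433, 0.09088
  X=1: 0.39988, 0.41438, 0.53003
  X=2: 0.28707, 0.13690, 0.31868
Sum of the 9 terms: H(X,Y) = 2.6587 bits

Chain rule check:
  H(X) + H(Y|X) = 1.2924 + 1.3663 = 2.6587 bits
  H(X,Y) = 2.6587 bits
✓ Chain rule verified.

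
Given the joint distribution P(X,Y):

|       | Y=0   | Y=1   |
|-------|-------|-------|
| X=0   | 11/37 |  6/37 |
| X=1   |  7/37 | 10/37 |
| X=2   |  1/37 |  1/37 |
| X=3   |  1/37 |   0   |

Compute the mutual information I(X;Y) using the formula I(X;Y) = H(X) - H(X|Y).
0.0618 bits

I(X;Y) = H(X) - H(X|Y)

Marginal of X (row sums):
  P(X=0) = 11/37 + 6/37 = 17/37
  P(X=1) = 7/37 + 10/37 = 17/37
  P(X=2) = 1/37 + 1/37 = 2/37
  P(X=3) = 1/37 + 0 = 1/37
H(X) = -[(17/37)·log₂(17/37) + (17/37)·log₂(17/37) + (2/37)·log₂(2/37) + (1/37)·log₂(1/37)]
  = 0.51551 + 0.51551 + 0.22754 + 0.14080 = 1.3994 bits

Marginal of Y (column sums):
  P(Y=0) = 11/37 + 7/37 + 1/37 + 1/37 = 20/37
  P(Y=1) = 6/37 + 10/37 + 1/37 + 0 = 17/37
H(X|Y) = Σ_y P(y)·H(X|Y=y):
  Y=0: P(Y=0) = 20/37, P(X|Y=0) = (11/20, 7/20, 1/20, 1/20) → H(X|Y=0) = 1.43667
  Y=1: P(Y=1) = 17/37, P(X|Y=1) = (6/17, 10/17, 1/17, 0) → H(X|Y=1) = 1.22105
H(X|Y) = (20/37)·1.43667 + (17/37)·1.22105 = 1.3376 bits

I(X;Y) = H(X) - H(X|Y) = 1.3994 - 1.3376 = 0.0618 bits

Cross-check via I(X;Y) = H(X) + H(Y) - H(X,Y): computing H(Y) from the column sums and H(X,Y) from the 8 cells in the same way gives H(Y) = 0.9953 bits and H(X,Y) = 2.3329 bits, so
I(X;Y) = 1.3994 + 0.9953 - 2.3329 = 0.0618 bits ✓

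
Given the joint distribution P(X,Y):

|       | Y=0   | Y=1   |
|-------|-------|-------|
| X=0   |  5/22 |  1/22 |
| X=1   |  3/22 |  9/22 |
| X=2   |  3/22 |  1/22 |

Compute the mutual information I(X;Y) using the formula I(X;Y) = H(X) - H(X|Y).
0.2327 bits

I(X;Y) = H(X) - H(X|Y)

Marginal of X (row sums):
  P(X=0) = 5/22 + 1/22 = 3/11
  P(X=1) = 3/22 + 9/22 = 6/11
  P(X=2) = 3/22 + 1/22 = 2/11
H(X) = -[(3/11)·log₂(3/11) + (6/11)·log₂(6/11) + (2/11)·log₂(2/11)]
  = 0.5112 + 0.4770 + 0.4472 = 1.4354 bits

Marginal of Y (column sums):
  P(Y=0) = 5/22 + 3/22 + 3/22 = 1/2
  P(Y=1) = 1/22 + 9/22 + 1/22 = 1/2
H(X|Y) = Σ_y P(y)·H(X|Y=y):
  Y=0: P(Y=0) = 1/2, P(X|Y=0) = (5/11, 3/11, 3/11) → H(X|Y=0) = 1.5395
  Y=1: P(Y=1) = 1/2, P(X|Y=1) = (1/11, 9/11, 1/11) → H(X|Y=1) = 0.8659
H(X|Y) = (1/2)·1.5395 + (1/2)·0.8659 = 1.2027 bits

I(X;Y) = H(X) - H(X|Y) = 1.4354 - 1.2027 = 0.2327 bits

Cross-check via I(X;Y) = H(X) + H(Y) - H(X,Y): computing H(Y) from the column sums and H(X,Y) from the 6 cells in the same way gives H(Y) = 1.0000 bits and H(X,Y) = 2.2027 bits, so
I(X;Y) = 1.4354 + 1.0000 - 2.2027 = 0.2327 bits ✓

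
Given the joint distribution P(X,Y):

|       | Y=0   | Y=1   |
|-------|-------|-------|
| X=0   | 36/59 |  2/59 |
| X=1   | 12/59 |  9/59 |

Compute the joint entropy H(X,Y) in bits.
1.4815 bits

H(X,Y) = -Σ_{x,y} P(x,y) log₂ P(x,y). Per-cell terms -P(x,y)·log₂P(x,y):
  X=0: 0.4349, 0.1655
  X=1: 0.4673, 0.4138
Sum of the 4 terms: H(X,Y) = 1.4815 bits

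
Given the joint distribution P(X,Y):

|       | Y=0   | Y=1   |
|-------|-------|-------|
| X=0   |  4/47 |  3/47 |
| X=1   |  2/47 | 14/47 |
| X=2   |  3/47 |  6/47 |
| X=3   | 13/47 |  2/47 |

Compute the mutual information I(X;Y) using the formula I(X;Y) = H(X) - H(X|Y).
0.3086 bits

I(X;Y) = H(X) - H(X|Y)

Marginal of X (row sums):
  P(X=0) = 4/47 + 3/47 = 7/47
  P(X=1) = 2/47 + 14/47 = 16/47
  P(X=2) = 3/47 + 6/47 = 9/47
  P(X=3) = 13/47 + 2/47 = 15/47
H(X) = -[(7/47)·log₂(7/47) + (16/47)·log₂(16/47) + (9/47)·log₂(9/47) + (15/47)·log₂(15/47)]
  = 0.40916 + 0.52922 + 0.45664 + 0.52586 = 1.92088 bits

Marginal of Y (column sums):
  P(Y=0) = 4/47 + 2/47 + 3/47 + 13/47 = 22/47
  P(Y=1) = 3/47 + 14/47 + 6/47 + 2/47 = 25/47
H(X|Y) = Σ_y P(y)·H(X|Y=y):
  Y=0: P(Y=0) = 22/47, P(X|Y=0) = (2/11, 1/11, 3/22, 13/22) → H(X|Y=0) = 1.60213
  Y=1: P(Y=1) = 25/47, P(X|Y=1) = (3/25, 14/25, 6/25, 2/25) → H(X|Y=1) = 1.62115
H(X|Y) = (22/47)·1.60213 + (25/47)·1.62115 = 1.61225 bits

I(X;Y) = H(X) - H(X|Y) = 1.92088 - 1.61225 = 0.3086 bits

Cross-check via I(X;Y) = H(X) + H(Y) - H(X,Y): computing H(Y) from the column sums and H(X,Y) from the 8 cells in the same way gives H(Y) = 0.99706 bits and H(X,Y) = 2.60931 bits, so
I(X;Y) = 1.92088 + 0.99706 - 2.60931 = 0.3086 bits ✓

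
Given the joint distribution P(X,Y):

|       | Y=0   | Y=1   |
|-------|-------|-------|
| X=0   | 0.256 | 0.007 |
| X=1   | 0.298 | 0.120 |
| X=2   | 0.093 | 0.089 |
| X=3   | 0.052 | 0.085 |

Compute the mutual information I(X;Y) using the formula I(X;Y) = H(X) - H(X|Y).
0.1612 bits

I(X;Y) = H(X) - H(X|Y)

Marginal of X (row sums):
  P(X=0) = 0.256 + 0.007 = 0.263
  P(X=1) = 0.298 + 0.120 = 0.418
  P(X=2) = 0.093 + 0.089 = 0.182
  P(X=3) = 0.052 + 0.085 = 0.137
H(X) = -[0.263·log₂(0.263) + 0.418·log₂(0.418) + 0.182·log₂(0.182) + 0.137·log₂(0.137)]
  = 0.50677 + 0.52602 + 0.44735 + 0.39288 = 1.8730 bits

Marginal of Y (column sums):
  P(Y=0) = 0.256 + 0.298 + 0.093 + 0.052 = 0.699
  P(Y=1) = 0.007 + 0.120 + 0.089 + 0.085 = 0.301
H(X|Y) = Σ_y P(y)·H(X|Y=y):
  Y=0: P(Y=0) = 0.699, P(X|Y=0) = (256/699, 298/699, 31/233, 52/699) → H(X|Y=0) = 1.72114
  Y=1: P(Y=1) = 0.301, P(X|Y=1) = (1/43, 120/301, 89/301, 85/301) → H(X|Y=1) = 1.69004
H(X|Y) = 0.699·1.72114 + 0.301·1.69004 = 1.7118 bits

I(X;Y) = H(X) - H(X|Y) = 1.8730 - 1.7118 = 0.1612 bits

Cross-check via I(X;Y) = H(X) + H(Y) - H(X,Y): computing H(Y) from the column sums and H(X,Y) from the 8 cells in the same way gives H(Y) = 0.8825 bits and H(X,Y) = 2.5943 bits, so
I(X;Y) = 1.8730 + 0.8825 - 2.5943 = 0.1612 bits ✓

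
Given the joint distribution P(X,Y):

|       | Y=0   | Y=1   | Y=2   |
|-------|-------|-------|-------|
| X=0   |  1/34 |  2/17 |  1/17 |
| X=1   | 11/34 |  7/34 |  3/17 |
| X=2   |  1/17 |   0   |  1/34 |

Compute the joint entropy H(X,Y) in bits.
2.5811 bits

H(X,Y) = -Σ_{x,y} P(x,y) log₂ P(x,y). Per-cell terms -P(x,y)·log₂P(x,y):
  X=0: 0.14963, 0.36323, 0.24044
  X=1: 0.52672, 0.46943, 0.44162
  X=2: 0.24044, 0.00000, 0.14963
  (cells with P = 0 contribute 0)
Sum of the 9 terms: H(X,Y) = 2.5811 bits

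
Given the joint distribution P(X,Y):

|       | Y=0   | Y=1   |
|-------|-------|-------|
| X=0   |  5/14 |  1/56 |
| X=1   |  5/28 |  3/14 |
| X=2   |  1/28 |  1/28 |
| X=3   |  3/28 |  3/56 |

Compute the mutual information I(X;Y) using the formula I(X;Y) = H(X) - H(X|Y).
0.1928 bits

I(X;Y) = H(X) - H(X|Y)

Marginal of X (row sums):
  P(X=0) = 5/14 + 1/56 = 3/8
  P(X=1) = 5/28 + 3/14 = 11/28
  P(X=2) = 1/28 + 1/28 = 1/14
  P(X=3) = 3/28 + 3/56 = 9/56
H(X) = -[(3/8)·log₂(3/8) + (11/28)·log₂(11/28) + (1/14)·log₂(1/14) + (9/56)·log₂(9/56)]
  = 0.5306 + 0.5295 + 0.2720 + 0.4239 = 1.7560 bits

Marginal of Y (column sums):
  P(Y=0) = 5/14 + 5/28 + 1/28 + 3/28 = 19/28
  P(Y=1) = 1/56 + 3/14 + 1/28 + 3/56 = 9/28
H(X|Y) = Σ_y P(y)·H(X|Y=y):
  Y=0: P(Y=0) = 19/28, P(X|Y=0) = (10/19, 5/19, 1/19, 3/19) → H(X|Y=0) = 1.6383
  Y=1: P(Y=1) = 9/28, P(X|Y=1) = (1/18, 2/3, 1/9, 1/6) → H(X|Y=1) = 1.4047
H(X|Y) = (19/28)·1.6383 + (9/28)·1.4047 = 1.5632 bits

I(X;Y) = H(X) - H(X|Y) = 1.7560 - 1.5632 = 0.1928 bits

Cross-check via I(X;Y) = H(X) + H(Y) - H(X,Y): computing H(Y) from the column sums and H(X,Y) from the 8 cells in the same way gives H(Y) = 0.9059 bits and H(X,Y) = 2.4691 bits, so
I(X;Y) = 1.7560 + 0.9059 - 2.4691 = 0.1928 bits ✓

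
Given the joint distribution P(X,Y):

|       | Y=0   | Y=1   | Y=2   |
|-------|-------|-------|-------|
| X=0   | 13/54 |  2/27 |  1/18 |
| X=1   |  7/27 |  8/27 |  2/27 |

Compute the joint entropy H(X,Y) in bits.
2.3074 bits

H(X,Y) = -Σ_{x,y} P(x,y) log₂ P(x,y). Per-cell terms -P(x,y)·log₂P(x,y):
  X=0: 0.4946, 0.2781, 0.2317
  X=1: 0.5049, 0.5200, 0.2781
Sum of the 6 terms: H(X,Y) = 2.3074 bits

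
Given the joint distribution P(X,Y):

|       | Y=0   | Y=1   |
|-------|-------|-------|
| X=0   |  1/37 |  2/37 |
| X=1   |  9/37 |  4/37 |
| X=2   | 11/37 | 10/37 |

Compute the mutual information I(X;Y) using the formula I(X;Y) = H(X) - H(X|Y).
0.0328 bits

I(X;Y) = H(X) - H(X|Y)

Marginal of X (row sums):
  P(X=0) = 1/37 + 2/37 = 3/37
  P(X=1) = 9/37 + 4/37 = 13/37
  P(X=2) = 11/37 + 10/37 = 21/37
H(X) = -[(3/37)·log₂(3/37) + (13/37)·log₂(13/37) + (21/37)·log₂(21/37)]
  = 0.293878 + 0.530194 + 0.463780 = 1.28785 bits

Marginal of Y (column sums):
  P(Y=0) = 1/37 + 9/37 + 11/37 = 21/37
  P(Y=1) = 2/37 + 4/37 + 10/37 = 16/37
H(X|Y) = Σ_y P(y)·H(X|Y=y):
  Y=0: P(Y=0) = 21/37, P(X|Y=0) = (1/21, 3/7, 11/21) → H(X|Y=0) = 1.221695
  Y=1: P(Y=1) = 16/37, P(X|Y=1) = (1/8, 1/4, 5/8) → H(X|Y=1) = 1.298795
H(X|Y) = (21/37)·1.221695 + (16/37)·1.298795 = 1.25504 bits

I(X;Y) = H(X) - H(X|Y) = 1.28785 - 1.25504 = 0.0328 bits

Cross-check via I(X;Y) = H(X) + H(Y) - H(X,Y): computing H(Y) from the column sums and H(X,Y) from the 6 cells in the same way gives H(Y) = 0.98679 bits and H(X,Y) = 2.24182 bits, so
I(X;Y) = 1.28785 + 0.98679 - 2.24182 = 0.0328 bits ✓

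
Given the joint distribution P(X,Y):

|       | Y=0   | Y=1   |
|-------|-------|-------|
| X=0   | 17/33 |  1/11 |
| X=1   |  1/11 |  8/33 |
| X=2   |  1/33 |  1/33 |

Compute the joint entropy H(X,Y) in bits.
1.9233 bits

H(X,Y) = -Σ_{x,y} P(x,y) log₂ P(x,y). Per-cell terms -P(x,y)·log₂P(x,y):
  X=0: 0.49296, 0.31449
  X=1: 0.31449, 0.49561
  X=2: 0.15286, 0.15286
Sum of the 6 terms: H(X,Y) = 1.9233 bits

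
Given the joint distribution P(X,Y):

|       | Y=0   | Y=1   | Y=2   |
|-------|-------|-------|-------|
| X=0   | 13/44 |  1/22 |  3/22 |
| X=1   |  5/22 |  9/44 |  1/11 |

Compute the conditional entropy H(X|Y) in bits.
0.9080 bits

H(X|Y) = H(X,Y) - H(Y)

H(X,Y) = -Σ_{x,y} P(x,y) log₂ P(x,y). Per-cell terms -P(x,y)·log₂P(x,y):
  X=0: 0.5197, 0.2027, 0.3920
  X=1: 0.4858, 0.4683, 0.3145
Sum of the 6 terms: H(X,Y) = 2.3830 bits

Marginal of Y (column sums):
  P(Y=0) = 13/44 + 5/22 = 23/44
  P(Y=1) = 1/22 + 9/44 = 1/4
  P(Y=2) = 3/22 + 1/11 = 5/22
H(Y) = -[(23/44)·log₂(23/44) + (1/4)·log₂(1/4) + (5/22)·log₂(5/22)]
  = 0.4892 + 0.5000 + 0.4858 = 1.4750 bits

H(X|Y) = H(X,Y) - H(Y) = 2.3830 - 1.4750 = 0.9080 bits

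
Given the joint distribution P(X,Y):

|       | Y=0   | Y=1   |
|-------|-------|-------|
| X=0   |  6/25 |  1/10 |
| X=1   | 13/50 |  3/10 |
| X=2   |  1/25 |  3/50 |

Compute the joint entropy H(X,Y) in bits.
2.2820 bits

H(X,Y) = -Σ_{x,y} P(x,y) log₂ P(x,y). Per-cell terms -P(x,y)·log₂P(x,y):
  X=0: 0.4941, 0.3322
  X=1: 0.5053, 0.5211
  X=2: 0.1858, 0.2435
Sum of the 6 terms: H(X,Y) = 2.2820 bits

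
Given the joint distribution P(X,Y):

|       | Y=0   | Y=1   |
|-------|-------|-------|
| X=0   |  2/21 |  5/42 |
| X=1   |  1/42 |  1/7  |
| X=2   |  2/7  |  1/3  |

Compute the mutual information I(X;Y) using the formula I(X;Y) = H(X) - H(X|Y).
0.0463 bits

I(X;Y) = H(X) - H(X|Y)

Marginal of X (row sums):
  P(X=0) = 2/21 + 5/42 = 3/14
  P(X=1) = 1/42 + 1/7 = 1/6
  P(X=2) = 2/7 + 1/3 = 13/21
H(X) = -[(3/14)·log₂(3/14) + (1/6)·log₂(1/6) + (13/21)·log₂(13/21)]
  = 0.476227 + 0.430827 + 0.428305 = 1.33536 bits

Marginal of Y (column sums):
  P(Y=0) = 2/21 + 1/42 + 2/7 = 17/42
  P(Y=1) = 5/42 + 1/7 + 1/3 = 25/42
H(X|Y) = Σ_y P(y)·H(X|Y=y):
  Y=0: P(Y=0) = 17/42, P(X|Y=0) = (4/17, 1/17, 12/17) → H(X|Y=0) = 1.086313
  Y=1: P(Y=1) = 25/42, P(X|Y=1) = (1/5, 6/25, 14/25) → H(X|Y=1) = 1.426961
H(X|Y) = (17/42)·1.086313 + (25/42)·1.426961 = 1.28908 bits

I(X;Y) = H(X) - H(X|Y) = 1.33536 - 1.28908 = 0.0463 bits

Cross-check via I(X;Y) = H(X) + H(Y) - H(X,Y): computing H(Y) from the column sums and H(X,Y) from the 6 cells in the same way gives H(Y) = 0.97367 bits and H(X,Y) = 2.26275 bits, so
I(X;Y) = 1.33536 + 0.97367 - 2.26275 = 0.0463 bits ✓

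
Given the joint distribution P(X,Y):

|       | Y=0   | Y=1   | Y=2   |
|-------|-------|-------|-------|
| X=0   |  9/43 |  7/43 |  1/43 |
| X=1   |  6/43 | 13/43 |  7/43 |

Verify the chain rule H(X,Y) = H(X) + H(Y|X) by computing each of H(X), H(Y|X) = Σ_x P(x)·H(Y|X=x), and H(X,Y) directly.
H(X) = 0.9682 bits, H(Y|X) = 1.4012 bits, H(X,Y) = 2.3693 bits

Marginal of X (row sums):
  P(X=0) = 9/43 + 7/43 + 1/43 = 17/43
  P(X=1) = 6/43 + 13/43 + 7/43 = 26/43
H(X) = -[(17/43)·log₂(17/43) + (26/43)·log₂(26/43)]
  = 0.52929 + 0.43887 = 0.9682 bits

H(Y|X) = Σ_x P(x)·H(Y|X=x):
  X=0: P(X=0) = 17/43, P(Y|X=0) = (9/17, 7/17, 1/17) → H(Y|X=0) = 1.25330
  X=1: P(X=1) = 26/43, P(Y|X=1) = (3/13, 1/2, 7/26) → H(Y|X=1) = 1.49786
H(Y|X) = (17/43)·1.25330 + (26/43)·1.49786 = 1.4012 bits

H(X,Y) = -Σ_{x,y} P(x,y) log₂ P(x,y). Per-cell terms -P(x,y)·log₂P(x,y):
  X=0: 0.47226, 0.42633, 0.12619
  X=1: 0.39646, 0.52176, 0.42633
Sum of the 6 terms: H(X,Y) = 2.3693 bits

Chain rule check:
  H(X) + H(Y|X) = 0.9682 + 1.4012 = 2.3694 bits
  H(X,Y) = 2.3693 bits
✓ Chain rule verified (Δ = 0.0001 is 4-dp rounding noise: each of the three values was rounded independently).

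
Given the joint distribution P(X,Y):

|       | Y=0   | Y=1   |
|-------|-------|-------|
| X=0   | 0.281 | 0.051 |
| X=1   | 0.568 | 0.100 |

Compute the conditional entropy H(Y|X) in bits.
0.6123 bits

H(Y|X) = H(X,Y) - H(X)

H(X,Y) = -Σ_{x,y} P(x,y) log₂ P(x,y). Per-cell terms -P(x,y)·log₂P(x,y):
  X=0: 0.51461, 0.21896
  X=1: 0.46351, 0.33219
Sum of the 4 terms: H(X,Y) = 1.5293 bits

Marginal of X (row sums):
  P(X=0) = 0.281 + 0.051 = 0.332
  P(X=1) = 0.568 + 0.100 = 0.668
H(X) = -[0.332·log₂(0.332) + 0.668·log₂(0.668)]
  = 0.52813 + 0.38883 = 0.9170 bits

H(Y|X) = H(X,Y) - H(X) = 1.5293 - 0.9170 = 0.6123 bits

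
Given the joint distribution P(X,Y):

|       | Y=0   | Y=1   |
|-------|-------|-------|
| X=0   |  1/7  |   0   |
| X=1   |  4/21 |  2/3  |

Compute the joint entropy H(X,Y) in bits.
1.2467 bits

H(X,Y) = -Σ_{x,y} P(x,y) log₂ P(x,y). Per-cell terms -P(x,y)·log₂P(x,y):
  X=0: 0.40105, 0.00000
  X=1: 0.45568, 0.38998
  (cells with P = 0 contribute 0)
Sum of the 4 terms: H(X,Y) = 1.2467 bits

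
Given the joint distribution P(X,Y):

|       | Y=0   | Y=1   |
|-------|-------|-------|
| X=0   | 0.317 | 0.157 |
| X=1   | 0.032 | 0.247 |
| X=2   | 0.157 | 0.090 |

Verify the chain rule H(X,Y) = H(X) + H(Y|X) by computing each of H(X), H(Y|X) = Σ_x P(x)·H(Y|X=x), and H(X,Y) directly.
H(X) = 1.5226 bits, H(Y|X) = 0.8114 bits, H(X,Y) = 2.3340 bits

Marginal of X (row sums):
  P(X=0) = 0.317 + 0.157 = 0.474
  P(X=1) = 0.032 + 0.247 = 0.279
  P(X=2) = 0.157 + 0.090 = 0.247
H(X) = -[0.474·log₂(0.474) + 0.279·log₂(0.279) + 0.247·log₂(0.247)]
  = 0.51052 + 0.51382 + 0.49830 = 1.5226 bits

H(Y|X) = Σ_x P(x)·H(Y|X=x):
  X=0: P(X=0) = 0.474, P(Y|X=0) = (317/474, 157/474) → H(Y|X=0) = 0.91617
  X=1: P(X=1) = 0.279, P(Y|X=1) = (32/279, 247/279) → H(Y|X=1) = 0.51392
  X=2: P(X=2) = 0.247, P(Y|X=2) = (157/247, 90/247) → H(Y|X=2) = 0.94625
H(Y|X) = 0.474·0.91617 + 0.279·0.51392 + 0.247·0.94625 = 0.8114 bits

H(X,Y) = -Σ_{x,y} P(x,y) log₂ P(x,y). Per-cell terms -P(x,y)·log₂P(x,y):
  X=0: 0.52541, 0.41937
  X=1: 0.15891, 0.49830
  X=2: 0.41937, 0.31265
Sum of the 6 terms: H(X,Y) = 2.3340 bits

Chain rule check:
  H(X) + H(Y|X) = 1.5226 + 0.8114 = 2.3340 bits
  H(X,Y) = 2.3340 bits
✓ Chain rule verified.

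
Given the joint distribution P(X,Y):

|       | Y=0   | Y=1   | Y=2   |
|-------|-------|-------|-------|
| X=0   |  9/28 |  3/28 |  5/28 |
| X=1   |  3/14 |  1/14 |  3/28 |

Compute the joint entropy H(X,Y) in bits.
2.4088 bits

H(X,Y) = -Σ_{x,y} P(x,y) log₂ P(x,y). Per-cell terms -P(x,y)·log₂P(x,y):
  X=0: 0.526317, 0.345256, 0.443826
  X=1: 0.476227, 0.271954, 0.345256
Sum of the 6 terms: H(X,Y) = 2.4088 bits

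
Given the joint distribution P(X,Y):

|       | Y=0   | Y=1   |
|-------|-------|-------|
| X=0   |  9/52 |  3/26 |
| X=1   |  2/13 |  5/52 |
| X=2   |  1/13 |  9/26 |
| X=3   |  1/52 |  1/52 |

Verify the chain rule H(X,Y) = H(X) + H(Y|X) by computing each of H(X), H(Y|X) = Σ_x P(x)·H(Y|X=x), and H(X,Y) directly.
H(X) = 1.7232 bits, H(Y|X) = 0.8483 bits, H(X,Y) = 2.5715 bits

Marginal of X (row sums):
  P(X=0) = 9/52 + 3/26 = 15/52
  P(X=1) = 2/13 + 5/52 = 1/4
  P(X=2) = 1/13 + 9/26 = 11/26
  P(X=3) = 1/52 + 1/52 = 1/26
H(X) = -[(15/52)·log₂(15/52) + (1/4)·log₂(1/4) + (11/26)·log₂(11/26) + (1/26)·log₂(1/26)]
  = 0.517370 + 0.500000 + 0.525042 + 0.180786 = 1.7232 bits

H(Y|X) = Σ_x P(x)·H(Y|X=x):
  X=0: P(X=0) = 15/52, P(Y|X=0) = (3/5, 2/5) → H(Y|X=0) = 0.970951
  X=1: P(X=1) = 1/4, P(Y|X=1) = (8/13, 5/13) → H(Y|X=1) = 0.961237
  X=2: P(X=2) = 11/26, P(Y|X=2) = (2/11, 9/11) → H(Y|X=2) = 0.684038
  X=3: P(X=3) = 1/26, P(Y|X=3) = (1/2, 1/2) → H(Y|X=3) = 1.000000
H(Y|X) = (15/52)·0.970951 + (1/4)·0.961237 + (11/26)·0.684038 + (1/26)·1.000000 = 0.8483 bits

H(X,Y) = -Σ_{x,y} P(x,y) log₂ P(x,y). Per-cell terms -P(x,y)·log₂P(x,y):
  X=0: 0.437974, 0.359478
  X=1: 0.415452, 0.324857
  X=2: 0.284649, 0.529794
  X=3: 0.109624, 0.109624
Sum of the 8 terms: H(X,Y) = 2.5715 bits

Chain rule check:
  H(X) + H(Y|X) = 1.7232 + 0.8483 = 2.5715 bits
  H(X,Y) = 2.5715 bits
✓ Chain rule verified.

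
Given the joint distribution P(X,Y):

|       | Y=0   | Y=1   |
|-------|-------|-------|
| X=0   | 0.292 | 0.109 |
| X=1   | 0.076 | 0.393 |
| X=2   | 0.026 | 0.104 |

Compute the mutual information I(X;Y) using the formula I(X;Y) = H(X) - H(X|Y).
0.2352 bits

I(X;Y) = H(X) - H(X|Y)

Marginal of X (row sums):
  P(X=0) = 0.292 + 0.109 = 0.401
  P(X=1) = 0.076 + 0.393 = 0.469
  P(X=2) = 0.026 + 0.104 = 0.130
H(X) = -[0.401·log₂(0.401) + 0.469·log₂(0.469) + 0.130·log₂(0.130)]
  = 0.52865 + 0.51231 + 0.38264 = 1.4236 bits

Marginal of Y (column sums):
  P(Y=0) = 0.292 + 0.076 + 0.026 = 0.394
  P(Y=1) = 0.109 + 0.393 + 0.104 = 0.606
H(X|Y) = Σ_y P(y)·H(X|Y=y):
  Y=0: P(Y=0) = 0.394, P(X|Y=0) = (146/197, 38/197, 13/197) → H(X|Y=0) = 1.03707
  Y=1: P(Y=1) = 0.606, P(X|Y=1) = (109/606, 131/202, 52/303) → H(X|Y=1) = 1.28673
H(X|Y) = 0.394·1.03707 + 0.606·1.28673 = 1.1884 bits

I(X;Y) = H(X) - H(X|Y) = 1.4236 - 1.1884 = 0.2352 bits

Cross-check via I(X;Y) = H(X) + H(Y) - H(X,Y): computing H(Y) from the column sums and H(X,Y) from the 6 cells in the same way gives H(Y) = 0.9673 bits and H(X,Y) = 2.1557 bits, so
I(X;Y) = 1.4236 + 0.9673 - 2.1557 = 0.2352 bits ✓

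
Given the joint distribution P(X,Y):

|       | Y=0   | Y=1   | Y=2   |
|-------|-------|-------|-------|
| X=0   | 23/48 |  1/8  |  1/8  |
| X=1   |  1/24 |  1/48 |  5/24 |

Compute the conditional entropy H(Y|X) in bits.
1.1948 bits

H(Y|X) = H(X,Y) - H(X)

H(X,Y) = -Σ_{x,y} P(x,y) log₂ P(x,y). Per-cell terms -P(x,y)·log₂P(x,y):
  X=0: 0.50859, 0.37500, 0.37500
  X=1: 0.19104, 0.11635, 0.47147
Sum of the 6 terms: H(X,Y) = 2.03745 bits

Marginal of X (row sums):
  P(X=0) = 23/48 + 1/8 + 1/8 = 35/48
  P(X=1) = 1/24 + 1/48 + 5/24 = 13/48
H(X) = -[(35/48)·log₂(35/48) + (13/48)·log₂(13/48)]
  = 0.33227 + 0.51039 = 0.84266 bits

H(Y|X) = H(X,Y) - H(X) = 2.03745 - 0.84266 = 1.1948 bits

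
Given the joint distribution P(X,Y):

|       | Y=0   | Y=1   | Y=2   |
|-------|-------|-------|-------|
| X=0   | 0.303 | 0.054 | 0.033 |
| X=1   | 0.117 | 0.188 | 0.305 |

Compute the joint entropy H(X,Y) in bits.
2.2497 bits

H(X,Y) = -Σ_{x,y} P(x,y) log₂ P(x,y). Per-cell terms -P(x,y)·log₂P(x,y):
  X=0: 0.52195, 0.22739, 0.16241
  X=1: 0.36216, 0.45330, 0.52250
Sum of the 6 terms: H(X,Y) = 2.2497 bits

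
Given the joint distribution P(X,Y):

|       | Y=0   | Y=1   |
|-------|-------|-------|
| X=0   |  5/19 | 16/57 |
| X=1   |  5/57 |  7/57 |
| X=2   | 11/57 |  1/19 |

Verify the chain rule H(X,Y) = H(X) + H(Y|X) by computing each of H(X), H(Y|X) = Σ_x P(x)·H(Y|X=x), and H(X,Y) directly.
H(X) = 1.4486 bits, H(Y|X) = 0.9339 bits, H(X,Y) = 2.3825 bits

Marginal of X (row sums):
  P(X=0) = 5/19 + 16/57 = 31/57
  P(X=1) = 5/57 + 7/57 = 4/19
  P(X=2) = 11/57 + 1/19 = 14/57
H(X) = -[(31/57)·log₂(31/57) + (4/19)·log₂(4/19) + (14/57)·log₂(14/57)]
  = 0.47789 + 0.47325 + 0.49750 = 1.4486 bits

H(Y|X) = Σ_x P(x)·H(Y|X=x):
  X=0: P(X=0) = 31/57, P(Y|X=0) = (15/31, 16/31) → H(Y|X=0) = 0.99925
  X=1: P(X=1) = 4/19, P(Y|X=1) = (5/12, 7/12) → H(Y|X=1) = 0.97987
  X=2: P(X=2) = 14/57, P(Y|X=2) = (11/14, 3/14) → H(Y|X=2) = 0.74960
H(Y|X) = (31/57)·0.99925 + (4/19)·0.97987 + (14/57)·0.74960 = 0.9339 bits

H(X,Y) = -Σ_{x,y} P(x,y) log₂ P(x,y). Per-cell terms -P(x,y)·log₂P(x,y):
  X=0: 0.50684, 0.51450
  X=1: 0.30798, 0.37156
  X=2: 0.45804, 0.22358
Sum of the 6 terms: H(X,Y) = 2.3825 bits

Chain rule check:
  H(X) + H(Y|X) = 1.4486 + 0.9339 = 2.3825 bits
  H(X,Y) = 2.3825 bits
✓ Chain rule verified.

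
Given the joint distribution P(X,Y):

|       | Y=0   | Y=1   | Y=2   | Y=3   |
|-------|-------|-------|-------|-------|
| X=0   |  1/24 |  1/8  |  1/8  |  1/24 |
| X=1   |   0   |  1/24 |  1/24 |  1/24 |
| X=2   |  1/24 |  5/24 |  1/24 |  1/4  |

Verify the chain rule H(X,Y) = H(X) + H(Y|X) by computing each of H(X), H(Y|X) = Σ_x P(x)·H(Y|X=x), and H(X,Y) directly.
H(X) = 1.3824 bits, H(Y|X) = 1.6763 bits, H(X,Y) = 3.0587 bits

Marginal of X (row sums):
  P(X=0) = 1/24 + 1/8 + 1/8 + 1/24 = 1/3
  P(X=1) = 0 + 1/24 + 1/24 + 1/24 = 1/8
  P(X=2) = 1/24 + 5/24 + 1/24 + 1/4 = 13/24
H(X) = -[(1/3)·log₂(1/3) + (1/8)·log₂(1/8) + (13/24)·log₂(13/24)]
  = 0.528321 + 0.375000 + 0.479117 = 1.3824 bits

H(Y|X) = Σ_x P(x)·H(Y|X=x):
  X=0: P(X=0) = 1/3, P(Y|X=0) = (1/8, 3/8, 3/8, 1/8) → H(Y|X=0) = 1.811278
  X=1: P(X=1) = 1/8, P(Y|X=1) = (0, 1/3, 1/3, 1/3) → H(Y|X=1) = 1.584963
  X=2: P(X=2) = 13/24, P(Y|X=2) = (1/13, 5/13, 1/13, 6/13) → H(Y|X=2) = 1.614331
H(Y|X) = (1/3)·1.811278 + (1/8)·1.584963 + (13/24)·1.614331 = 1.6763 bits

H(X,Y) = -Σ_{x,y} P(x,y) log₂ P(x,y). Per-cell terms -P(x,y)·log₂P(x,y):
  X=0: 0.191040, 0.375000, 0.375000, 0.191040
  X=1: 0.000000, 0.191040, 0.191040, 0.191040
  X=2: 0.191040, 0.471466, 0.191040, 0.500000
  (cells with P = 0 contribute 0)
Sum of the 12 terms: H(X,Y) = 3.0587 bits

Chain rule check:
  H(X) + H(Y|X) = 1.3824 + 1.6763 = 3.0587 bits
  H(X,Y) = 3.0587 bits
✓ Chain rule verified.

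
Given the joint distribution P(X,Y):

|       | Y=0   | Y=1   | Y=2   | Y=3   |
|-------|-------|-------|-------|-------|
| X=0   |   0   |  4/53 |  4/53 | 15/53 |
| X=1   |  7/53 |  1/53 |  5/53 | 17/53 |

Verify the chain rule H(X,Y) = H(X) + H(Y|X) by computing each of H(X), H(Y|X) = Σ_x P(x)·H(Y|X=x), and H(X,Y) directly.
H(X) = 0.9874 bits, H(Y|X) = 1.4320 bits, H(X,Y) = 2.4194 bits

Marginal of X (row sums):
  P(X=0) = 0 + 4/53 + 4/53 + 15/53 = 23/53
  P(X=1) = 7/53 + 1/53 + 5/53 + 17/53 = 30/53
H(X) = -[(23/53)·log₂(23/53) + (30/53)·log₂(30/53)]
  = 0.52265 + 0.46473 = 0.9874 bits

H(Y|X) = Σ_x P(x)·H(Y|X=x):
  X=0: P(X=0) = 23/53, P(Y|X=0) = (0, 4/23, 4/23, 15/23) → H(Y|X=0) = 1.27994
  X=1: P(X=1) = 30/53, P(Y|X=1) = (7/30, 1/30, 1/6, 17/30) → H(Y|X=1) = 1.54862
H(Y|X) = (23/53)·1.27994 + (30/53)·1.54862 = 1.4320 bits

H(X,Y) = -Σ_{x,y} P(x,y) log₂ P(x,y). Per-cell terms -P(x,y)·log₂P(x,y):
  X=0: 0.00000, 0.28135, 0.28135, 0.51539
  X=1: 0.38574, 0.10807, 0.32132, 0.52618
  (cells with P = 0 contribute 0)
Sum of the 8 terms: H(X,Y) = 2.4194 bits

Chain rule check:
  H(X) + H(Y|X) = 0.9874 + 1.4320 = 2.4194 bits
  H(X,Y) = 2.4194 bits
✓ Chain rule verified.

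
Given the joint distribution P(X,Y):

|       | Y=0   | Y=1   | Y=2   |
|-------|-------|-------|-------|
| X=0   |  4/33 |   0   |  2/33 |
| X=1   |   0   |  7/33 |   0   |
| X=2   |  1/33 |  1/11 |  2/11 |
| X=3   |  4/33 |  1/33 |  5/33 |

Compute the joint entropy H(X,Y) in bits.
2.9376 bits

H(X,Y) = -Σ_{x,y} P(x,y) log₂ P(x,y). Per-cell terms -P(x,y)·log₂P(x,y):
  X=0: 0.3690, 0.0000, 0.2451
  X=1: 0.0000, 0.4745, 0.0000
  X=2: 0.1529, 0.3145, 0.4472
  X=3: 0.3690, 0.1529, 0.4125
  (cells with P = 0 contribute 0)
Sum of the 12 terms: H(X,Y) = 2.9376 bits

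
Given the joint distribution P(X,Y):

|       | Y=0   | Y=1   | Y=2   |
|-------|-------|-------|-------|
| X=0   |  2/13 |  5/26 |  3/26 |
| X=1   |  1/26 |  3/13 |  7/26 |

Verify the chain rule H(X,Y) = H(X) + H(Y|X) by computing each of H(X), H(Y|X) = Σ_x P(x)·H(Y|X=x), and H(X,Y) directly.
H(X) = 0.9957 bits, H(Y|X) = 1.4153 bits, H(X,Y) = 2.4110 bits

Marginal of X (row sums):
  P(X=0) = 2/13 + 5/26 + 3/26 = 6/13
  P(X=1) = 1/26 + 3/13 + 7/26 = 7/13
H(X) = -[(6/13)·log₂(6/13) + (7/13)·log₂(7/13)]
  = 0.51484 + 0.48089 = 0.9957 bits

H(Y|X) = Σ_x P(x)·H(Y|X=x):
  X=0: P(X=0) = 6/13, P(Y|X=0) = (1/3, 5/12, 1/4) → H(Y|X=0) = 1.55459
  X=1: P(X=1) = 7/13, P(Y|X=1) = (1/14, 3/7, 1/2) → H(Y|X=1) = 1.29584
H(Y|X) = (6/13)·1.55459 + (7/13)·1.29584 = 1.4153 bits

H(X,Y) = -Σ_{x,y} P(x,y) log₂ P(x,y). Per-cell terms -P(x,y)·log₂P(x,y):
  X=0: 0.41545, 0.45741, 0.35948
  X=1: 0.18079, 0.48819, 0.50968
Sum of the 6 terms: H(X,Y) = 2.4110 bits

Chain rule check:
  H(X) + H(Y|X) = 0.9957 + 1.4153 = 2.4110 bits
  H(X,Y) = 2.4110 bits
✓ Chain rule verified.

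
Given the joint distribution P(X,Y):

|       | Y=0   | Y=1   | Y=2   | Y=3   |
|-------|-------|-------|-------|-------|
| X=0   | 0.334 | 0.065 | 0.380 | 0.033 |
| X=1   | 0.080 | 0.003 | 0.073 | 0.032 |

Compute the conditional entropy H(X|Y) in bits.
0.6645 bits

H(X|Y) = H(X,Y) - H(Y)

H(X,Y) = -Σ_{x,y} P(x,y) log₂ P(x,y). Per-cell terms -P(x,y)·log₂P(x,y):
  X=0: 0.52841, 0.25632, 0.53045, 0.16241
  X=1: 0.29151, 0.02514, 0.27565, 0.15891
Sum of the 8 terms: H(X,Y) = 2.2288 bits

Marginal of Y (column sums):
  P(Y=0) = 0.334 + 0.080 = 0.414
  P(Y=1) = 0.065 + 0.003 = 0.068
  P(Y=2) = 0.380 + 0.073 = 0.453
  P(Y=3) = 0.033 + 0.032 = 0.065
H(Y) = -[0.414·log₂(0.414) + 0.068·log₂(0.068) + 0.453·log₂(0.453) + 0.065·log₂(0.065)]
  = 0.52673 + 0.26373 + 0.51751 + 0.25632 = 1.5643 bits

H(X|Y) = H(X,Y) - H(Y) = 2.2288 - 1.5643 = 0.6645 bits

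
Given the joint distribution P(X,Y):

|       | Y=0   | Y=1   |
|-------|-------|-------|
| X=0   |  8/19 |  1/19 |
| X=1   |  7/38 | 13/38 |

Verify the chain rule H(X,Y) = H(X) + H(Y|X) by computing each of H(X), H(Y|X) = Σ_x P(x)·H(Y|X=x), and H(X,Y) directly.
H(X) = 0.9980 bits, H(Y|X) = 0.7300 bits, H(X,Y) = 1.7280 bits

Marginal of X (row sums):
  P(X=0) = 8/19 + 1/19 = 9/19
  P(X=1) = 7/38 + 13/38 = 10/19
H(X) = -[(9/19)·log₂(9/19) + (10/19)·log₂(10/19)]
  = 0.5106 + 0.4874 = 0.9980 bits

H(Y|X) = Σ_x P(x)·H(Y|X=x):
  X=0: P(X=0) = 9/19, P(Y|X=0) = (8/9, 1/9) → H(Y|X=0) = 0.5033
  X=1: P(X=1) = 10/19, P(Y|X=1) = (7/20, 13/20) → H(Y|X=1) = 0.9341
H(Y|X) = (9/19)·0.5033 + (10/19)·0.9341 = 0.7300 bits

H(X,Y) = -Σ_{x,y} P(x,y) log₂ P(x,y). Per-cell terms -P(x,y)·log₂P(x,y):
  X=0: 0.5254, 0.2236
  X=1: 0.4496, 0.5294
Sum of the 4 terms: H(X,Y) = 1.7280 bits

Chain rule check:
  H(X) + H(Y|X) = 0.9980 + 0.7300 = 1.7280 bits
  H(X,Y) = 1.7280 bits
✓ Chain rule verified.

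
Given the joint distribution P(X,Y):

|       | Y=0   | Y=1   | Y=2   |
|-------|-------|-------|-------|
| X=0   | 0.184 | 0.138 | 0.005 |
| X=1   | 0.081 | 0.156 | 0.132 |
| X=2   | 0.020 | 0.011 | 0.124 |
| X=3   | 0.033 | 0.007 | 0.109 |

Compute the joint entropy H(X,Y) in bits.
3.0983 bits

H(X,Y) = -Σ_{x,y} P(x,y) log₂ P(x,y). Per-cell terms -P(x,y)·log₂P(x,y):
  X=0: 0.44937, 0.39430, 0.03822
  X=1: 0.29370, 0.41814, 0.38562
  X=2: 0.11288, 0.07157, 0.37344
  X=3: 0.16241, 0.05011, 0.34854
Sum of the 12 terms: H(X,Y) = 3.0983 bits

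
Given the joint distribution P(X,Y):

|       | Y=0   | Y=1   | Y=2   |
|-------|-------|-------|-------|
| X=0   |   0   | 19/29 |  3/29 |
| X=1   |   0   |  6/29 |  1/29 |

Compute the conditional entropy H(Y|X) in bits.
0.5787 bits

H(Y|X) = H(X,Y) - H(X)

H(X,Y) = -Σ_{x,y} P(x,y) log₂ P(x,y). Per-cell terms -P(x,y)·log₂P(x,y):
  X=0: 0.000000, 0.399690, 0.338588
  X=1: 0.000000, 0.470280, 0.167517
  (cells with P = 0 contribute 0)
Sum of the 6 terms: H(X,Y) = 1.376075 bits

Marginal of X (row sums):
  P(X=0) = 0 + 19/29 + 3/29 = 22/29
  P(X=1) = 0 + 6/29 + 1/29 = 7/29
H(X) = -[(22/29)·log₂(22/29) + (7/29)·log₂(7/29)]
  = 0.302348 + 0.494979 = 0.797327 bits

H(Y|X) = H(X,Y) - H(X) = 1.376075 - 0.797327 = 0.5787 bits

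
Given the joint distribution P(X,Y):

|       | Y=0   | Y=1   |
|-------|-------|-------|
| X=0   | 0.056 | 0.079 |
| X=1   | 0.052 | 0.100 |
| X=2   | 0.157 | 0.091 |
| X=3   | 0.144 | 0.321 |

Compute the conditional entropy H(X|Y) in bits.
1.7631 bits

H(X|Y) = H(X,Y) - H(Y)

H(X,Y) = -Σ_{x,y} P(x,y) log₂ P(x,y). Per-cell terms -P(x,y)·log₂P(x,y):
  X=0: 0.232872, 0.289298
  X=1: 0.221798, 0.332193
  X=2: 0.419373, 0.314677
  X=3: 0.402604, 0.526233
Sum of the 8 terms: H(X,Y) = 2.73905 bits

Marginal of Y (column sums):
  P(Y=0) = 0.056 + 0.052 + 0.157 + 0.144 = 0.409
  P(Y=1) = 0.079 + 0.100 + 0.091 + 0.321 = 0.591
H(Y) = -[0.409·log₂(0.409) + 0.591·log₂(0.591)]
  = 0.527539 + 0.448433 = 0.97597 bits

H(X|Y) = H(X,Y) - H(Y) = 2.73905 - 0.97597 = 1.7631 bits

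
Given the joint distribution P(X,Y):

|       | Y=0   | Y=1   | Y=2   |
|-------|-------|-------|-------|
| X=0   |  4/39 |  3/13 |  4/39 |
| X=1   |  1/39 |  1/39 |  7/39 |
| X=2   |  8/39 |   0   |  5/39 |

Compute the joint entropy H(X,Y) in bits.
2.7267 bits

H(X,Y) = -Σ_{x,y} P(x,y) log₂ P(x,y). Per-cell terms -P(x,y)·log₂P(x,y):
  X=0: 0.3370, 0.4882, 0.3370
  X=1: 0.1355, 0.1355, 0.4448
  X=2: 0.4688, 0.0000, 0.3799
  (cells with P = 0 contribute 0)
Sum of the 9 terms: H(X,Y) = 2.7267 bits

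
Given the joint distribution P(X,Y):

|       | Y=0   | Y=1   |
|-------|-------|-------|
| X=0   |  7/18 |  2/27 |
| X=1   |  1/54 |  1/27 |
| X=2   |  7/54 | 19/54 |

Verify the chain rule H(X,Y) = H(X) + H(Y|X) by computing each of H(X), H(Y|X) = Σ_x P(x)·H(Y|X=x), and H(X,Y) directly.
H(X) = 1.2537 bits, H(Y|X) = 0.7493 bits, H(X,Y) = 2.0030 bits

Marginal of X (row sums):
  P(X=0) = 7/18 + 2/27 = 25/54
  P(X=1) = 1/54 + 1/27 = 1/18
  P(X=2) = 7/54 + 19/54 = 13/27
H(X) = -[(25/54)·log₂(25/54) + (1/18)·log₂(1/18) + (13/27)·log₂(13/27)]
  = 0.51437 + 0.23166 + 0.50770 = 1.2537 bits

H(Y|X) = Σ_x P(x)·H(Y|X=x):
  X=0: P(X=0) = 25/54, P(Y|X=0) = (21/25, 4/25) → H(Y|X=0) = 0.63431
  X=1: P(X=1) = 1/18, P(Y|X=1) = (1/3, 2/3) → H(Y|X=1) = 0.91830
  X=2: P(X=2) = 13/27, P(Y|X=2) = (7/26, 19/26) → H(Y|X=2) = 0.84036
H(Y|X) = (25/54)·0.63431 + (1/18)·0.91830 + (13/27)·0.84036 = 0.7493 bits

H(X,Y) = -Σ_{x,y} P(x,y) log₂ P(x,y). Per-cell terms -P(x,y)·log₂P(x,y):
  X=0: 0.52989, 0.27814
  X=1: 0.10657, 0.17611
  X=2: 0.38209, 0.53023
Sum of the 6 terms: H(X,Y) = 2.0030 bits

Chain rule check:
  H(X) + H(Y|X) = 1.2537 + 0.7493 = 2.0030 bits
  H(X,Y) = 2.0030 bits
✓ Chain rule verified.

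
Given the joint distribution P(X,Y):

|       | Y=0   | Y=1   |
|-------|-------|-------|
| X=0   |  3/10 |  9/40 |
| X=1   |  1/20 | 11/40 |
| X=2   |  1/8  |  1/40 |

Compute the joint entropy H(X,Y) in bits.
2.2416 bits

H(X,Y) = -Σ_{x,y} P(x,y) log₂ P(x,y). Per-cell terms -P(x,y)·log₂P(x,y):
  X=0: 0.5211, 0.4842
  X=1: 0.2161, 0.5122
  X=2: 0.3750, 0.1330
Sum of the 6 terms: H(X,Y) = 2.2416 bits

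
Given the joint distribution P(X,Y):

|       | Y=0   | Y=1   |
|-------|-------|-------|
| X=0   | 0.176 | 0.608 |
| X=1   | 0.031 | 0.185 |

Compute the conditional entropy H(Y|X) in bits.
0.7305 bits

H(Y|X) = H(X,Y) - H(X)

H(X,Y) = -Σ_{x,y} P(x,y) log₂ P(x,y). Per-cell terms -P(x,y)·log₂P(x,y):
  X=0: 0.44112, 0.43646
  X=1: 0.15536, 0.45036
Sum of the 4 terms: H(X,Y) = 1.4833 bits

Marginal of X (row sums):
  P(X=0) = 0.176 + 0.608 = 0.784
  P(X=1) = 0.031 + 0.185 = 0.216
H(X) = -[0.784·log₂(0.784) + 0.216·log₂(0.216)]
  = 0.27524 + 0.47755 = 0.7528 bits

H(Y|X) = H(X,Y) - H(X) = 1.4833 - 0.7528 = 0.7305 bits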